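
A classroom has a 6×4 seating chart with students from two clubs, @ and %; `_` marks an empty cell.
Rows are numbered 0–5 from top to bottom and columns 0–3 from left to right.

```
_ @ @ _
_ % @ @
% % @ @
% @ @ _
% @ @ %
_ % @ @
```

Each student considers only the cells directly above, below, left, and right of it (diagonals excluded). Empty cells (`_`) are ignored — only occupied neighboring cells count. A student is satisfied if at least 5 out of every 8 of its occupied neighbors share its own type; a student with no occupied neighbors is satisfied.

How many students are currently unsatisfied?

9

(0,1)@ 1/2 not
(0,2)@ 2/2 satisfied
(1,1)% 1/3 not
(1,2)@ 3/4 satisfied
(1,3)@ 2/2 satisfied
(2,0)% 2/2 satisfied
(2,1)% 2/4 not
(2,2)@ 3/4 satisfied
(2,3)@ 2/2 satisfied
(3,0)% 2/3 satisfied
(3,1)@ 2/4 not
(3,2)@ 3/3 satisfied
(4,0)% 1/2 not
(4,1)@ 2/4 not
(4,2)@ 3/4 satisfied
(4,3)% 0/2 not
(5,1)% 0/2 not
(5,2)@ 2/3 satisfied
(5,3)@ 1/2 not
Unsatisfied: (0,1), (1,1), (2,1), (3,1), (4,0), (4,1), (4,3), (5,1), (5,3) — 9 in total.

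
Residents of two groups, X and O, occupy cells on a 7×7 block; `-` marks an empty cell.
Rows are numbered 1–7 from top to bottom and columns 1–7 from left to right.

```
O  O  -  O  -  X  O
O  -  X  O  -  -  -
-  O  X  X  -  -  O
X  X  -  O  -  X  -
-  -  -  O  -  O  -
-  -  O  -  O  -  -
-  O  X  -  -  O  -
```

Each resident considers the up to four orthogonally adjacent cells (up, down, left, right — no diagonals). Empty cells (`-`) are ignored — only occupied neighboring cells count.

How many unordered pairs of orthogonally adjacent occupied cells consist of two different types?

Scan each occupied cell's neighbors to the right and below so each pair is counted once.
Row 1: O(1,1)–O(1,2)= O(1,1)–O(2,1)= O(1,4)–O(2,4)= X(1,6)–O(1,7)≠  → 1/4 unlike.
Row 2: X(2,3)–O(2,4)≠ X(2,3)–X(3,3)= O(2,4)–X(3,4)≠  → 2/3 unlike.
Row 3: O(3,2)–X(3,3)≠ O(3,2)–X(4,2)≠ X(3,3)–X(3,4)= X(3,4)–O(4,4)≠  → 3/4 unlike.
Row 4: X(4,1)–X(4,2)= O(4,4)–O(5,4)= X(4,6)–O(5,6)≠  → 1/3 unlike.
Row 6: O(6,3)–X(7,3)≠  → 1/1 unlike.
Row 7: O(7,2)–X(7,3)≠  → 1/1 unlike.
Total adjacent occupied pairs: 16; unlike-type pairs: 9.

9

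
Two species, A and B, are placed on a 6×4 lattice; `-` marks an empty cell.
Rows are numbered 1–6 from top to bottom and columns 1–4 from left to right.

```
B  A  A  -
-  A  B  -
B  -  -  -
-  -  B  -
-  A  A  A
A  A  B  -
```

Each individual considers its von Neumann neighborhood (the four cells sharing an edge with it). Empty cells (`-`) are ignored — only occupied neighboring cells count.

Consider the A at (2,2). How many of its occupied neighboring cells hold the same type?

1

Occupied neighbors of (2,2): (1,2)=A, (2,3)=B.
Same type (A): 1 of 2.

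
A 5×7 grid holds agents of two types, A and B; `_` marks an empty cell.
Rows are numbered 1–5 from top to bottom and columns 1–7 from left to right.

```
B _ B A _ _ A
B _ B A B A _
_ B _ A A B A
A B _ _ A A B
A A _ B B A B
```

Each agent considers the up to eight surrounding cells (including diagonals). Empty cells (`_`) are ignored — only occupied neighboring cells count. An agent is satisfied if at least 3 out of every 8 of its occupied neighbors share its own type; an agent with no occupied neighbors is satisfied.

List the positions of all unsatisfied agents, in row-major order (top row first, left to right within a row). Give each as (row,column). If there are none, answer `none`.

(1,3), (1,4), (2,5), (3,6), (4,2), (5,5), (5,7)

Row 1: (1,1)B 1/1 ok · (1,3)B 1/3 unhappy · (1,4)A 1/4 unhappy · (1,7)A 1/1 ok
Row 2: (2,1)B 2/2 ok · (2,3)B 2/5 ok · (2,4)A 3/6 ok · (2,5)B 1/6 unhappy · (2,6)A 3/5 ok
Row 3: (3,2)B 3/4 ok · (3,4)A 3/5 ok · (3,5)A 5/7 ok · (3,6)B 2/7 unhappy · (3,7)A 2/4 ok
Row 4: (4,1)A 2/4 ok · (4,2)B 1/4 unhappy · (4,5)A 4/7 ok · (4,6)A 4/8 ok · (4,7)B 2/5 ok
Row 5: (5,1)A 2/3 ok · (5,2)A 2/3 ok · (5,4)B 1/2 ok · (5,5)B 1/4 unhappy · (5,6)A 2/5 ok · (5,7)B 1/3 unhappy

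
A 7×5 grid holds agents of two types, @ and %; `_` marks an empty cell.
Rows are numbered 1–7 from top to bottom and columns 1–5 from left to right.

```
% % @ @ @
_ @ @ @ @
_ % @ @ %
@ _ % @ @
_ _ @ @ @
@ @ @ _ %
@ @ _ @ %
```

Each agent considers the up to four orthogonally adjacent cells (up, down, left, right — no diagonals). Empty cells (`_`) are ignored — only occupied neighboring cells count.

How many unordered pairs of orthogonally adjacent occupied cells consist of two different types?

Scan each occupied cell's neighbors to the right and below so each pair is counted once.
From row 1: 2 unlike of 8 pairs (running 2/8).
From row 2: 2 unlike of 7 pairs (running 4/15).
From row 3: 4 unlike of 6 pairs (running 8/21).
From row 4: 2 unlike of 5 pairs (running 10/26).
From row 5: 1 unlike of 4 pairs (running 11/30).
From row 6: 0 unlike of 5 pairs (running 11/35).
From row 7: 1 unlike of 2 pairs (running 12/37).
Total adjacent occupied pairs: 37; unlike-type pairs: 12.

12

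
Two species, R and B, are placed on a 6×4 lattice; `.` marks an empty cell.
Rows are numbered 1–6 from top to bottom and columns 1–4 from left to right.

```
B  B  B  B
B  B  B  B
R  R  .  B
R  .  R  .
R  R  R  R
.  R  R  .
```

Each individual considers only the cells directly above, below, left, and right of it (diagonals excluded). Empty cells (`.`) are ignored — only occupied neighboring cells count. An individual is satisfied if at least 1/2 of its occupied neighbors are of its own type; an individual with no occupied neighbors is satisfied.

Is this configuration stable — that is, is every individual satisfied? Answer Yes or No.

Yes

(1,1)B 2/2 satisfied
(1,2)B 3/3 satisfied
(1,3)B 3/3 satisfied
(1,4)B 2/2 satisfied
(2,1)B 2/3 satisfied
(2,2)B 3/4 satisfied
(2,3)B 3/3 satisfied
(2,4)B 3/3 satisfied
(3,1)R 2/3 satisfied
(3,2)R 1/2 satisfied
(3,4)B 1/1 satisfied
(4,1)R 2/2 satisfied
(4,3)R 1/1 satisfied
(5,1)R 2/2 satisfied
(5,2)R 3/3 satisfied
(5,3)R 4/4 satisfied
(5,4)R 1/1 satisfied
(6,2)R 2/2 satisfied
(6,3)R 2/2 satisfied
All meet the threshold, so the configuration is stable.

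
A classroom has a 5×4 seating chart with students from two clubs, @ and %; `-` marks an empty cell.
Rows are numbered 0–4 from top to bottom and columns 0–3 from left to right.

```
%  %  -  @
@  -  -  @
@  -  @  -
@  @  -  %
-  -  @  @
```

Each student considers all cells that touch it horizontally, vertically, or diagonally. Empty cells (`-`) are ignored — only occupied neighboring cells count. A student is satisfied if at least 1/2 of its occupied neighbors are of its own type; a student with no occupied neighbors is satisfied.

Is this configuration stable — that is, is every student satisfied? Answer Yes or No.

Row 0: (0,0)% 1/2 ok · (0,1)% 1/2 ok · (0,3)@ 1/1 ok
Row 1: (1,0)@ 1/3 unhappy · (1,3)@ 2/2 ok
Row 2: (2,0)@ 3/3 ok · (2,2)@ 2/3 ok
Row 3: (3,0)@ 2/2 ok · (3,1)@ 4/4 ok · (3,3)% 0/3 unhappy
Row 4: (4,2)@ 2/3 ok · (4,3)@ 1/2 ok
For instance (1,0) has only 1/3 same-type neighbors, below 1/2.

No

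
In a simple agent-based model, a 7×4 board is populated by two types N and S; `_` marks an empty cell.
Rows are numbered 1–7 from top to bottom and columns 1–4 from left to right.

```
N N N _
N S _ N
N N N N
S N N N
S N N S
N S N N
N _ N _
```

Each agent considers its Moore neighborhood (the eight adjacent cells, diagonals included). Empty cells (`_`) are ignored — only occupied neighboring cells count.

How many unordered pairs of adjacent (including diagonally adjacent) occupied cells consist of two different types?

25

Scan each occupied cell's neighbors to the right and below (and the two forward diagonals) so each pair is counted once.
Row 1: N(1,1)–N(1,2)= N(1,1)–N(2,1)= N(1,1)–S(2,2)≠ N(1,2)–N(1,3)= N(1,2)–S(2,2)≠ N(1,2)–N(2,1)= N(1,3)–N(2,4)= N(1,3)–S(2,2)≠  → 3/8 unlike.
Row 2: N(2,1)–S(2,2)≠ N(2,1)–N(3,1)= N(2,1)–N(3,2)= S(2,2)–N(3,2)≠ S(2,2)–N(3,3)≠ S(2,2)–N(3,1)≠ N(2,4)–N(3,4)= N(2,4)–N(3,3)=  → 4/8 unlike.
Row 3: N(3,1)–N(3,2)= N(3,1)–S(4,1)≠ N(3,1)–N(4,2)= N(3,2)–N(3,3)= N(3,2)–N(4,2)= N(3,2)–N(4,3)= N(3,2)–S(4,1)≠ N(3,3)–N(3,4)= N(3,3)–N(4,3)= N(3,3)–N(4,4)= N(3,3)–N(4,2)= N(3,4)–N(4,4)= N(3,4)–N(4,3)=  → 2/13 unlike.
Row 4: S(4,1)–N(4,2)≠ S(4,1)–S(5,1)= S(4,1)–N(5,2)≠ N(4,2)–N(4,3)= N(4,2)–N(5,2)= N(4,2)–N(5,3)= N(4,2)–S(5,1)≠ N(4,3)–N(4,4)= N(4,3)–N(5,3)= N(4,3)–S(5,4)≠ N(4,3)–N(5,2)= N(4,4)–S(5,4)≠ N(4,4)–N(5,3)=  → 5/13 unlike.
Row 5: S(5,1)–N(5,2)≠ S(5,1)–N(6,1)≠ S(5,1)–S(6,2)= N(5,2)–N(5,3)= N(5,2)–S(6,2)≠ N(5,2)–N(6,3)= N(5,2)–N(6,1)= N(5,3)–S(5,4)≠ N(5,3)–N(6,3)= N(5,3)–N(6,4)= N(5,3)–S(6,2)≠ S(5,4)–N(6,4)≠ S(5,4)–N(6,3)≠  → 7/13 unlike.
Row 6: N(6,1)–S(6,2)≠ N(6,1)–N(7,1)= S(6,2)–N(6,3)≠ S(6,2)–N(7,3)≠ S(6,2)–N(7,1)≠ N(6,3)–N(6,4)= N(6,3)–N(7,3)= N(6,4)–N(7,3)=  → 4/8 unlike.
Total adjacent occupied pairs: 63; unlike-type pairs: 25.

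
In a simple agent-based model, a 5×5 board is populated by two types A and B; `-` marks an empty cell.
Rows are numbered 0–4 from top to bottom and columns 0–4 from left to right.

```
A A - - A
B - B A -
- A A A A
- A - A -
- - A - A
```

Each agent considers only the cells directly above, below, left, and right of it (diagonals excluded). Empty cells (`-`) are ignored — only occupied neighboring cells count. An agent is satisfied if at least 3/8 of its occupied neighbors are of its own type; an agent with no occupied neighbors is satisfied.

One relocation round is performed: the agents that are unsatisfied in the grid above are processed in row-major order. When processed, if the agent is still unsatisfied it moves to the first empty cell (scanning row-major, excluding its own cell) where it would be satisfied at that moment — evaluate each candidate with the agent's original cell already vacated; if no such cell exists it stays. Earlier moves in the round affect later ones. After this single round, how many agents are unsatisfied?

1

Initially unsatisfied (in order): (1,0), (1,2).
  (1,0) → (0,2).
  (1,2) → (4,0).
Resulting grid:
A A B - A
- - - A -
- A A A A
- A - A -
B - A - A
Unsatisfied now: (0,2).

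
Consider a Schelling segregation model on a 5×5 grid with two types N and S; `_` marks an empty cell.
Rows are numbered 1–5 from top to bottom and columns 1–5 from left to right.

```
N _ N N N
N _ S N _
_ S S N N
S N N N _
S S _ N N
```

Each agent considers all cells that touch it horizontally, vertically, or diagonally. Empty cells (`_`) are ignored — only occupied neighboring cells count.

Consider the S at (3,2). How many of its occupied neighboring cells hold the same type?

Occupied neighbors of (3,2): (2,1)=N, (2,3)=S, (3,3)=S, (4,1)=S, (4,2)=N, (4,3)=N.
Same type (S): 3 of 6.

3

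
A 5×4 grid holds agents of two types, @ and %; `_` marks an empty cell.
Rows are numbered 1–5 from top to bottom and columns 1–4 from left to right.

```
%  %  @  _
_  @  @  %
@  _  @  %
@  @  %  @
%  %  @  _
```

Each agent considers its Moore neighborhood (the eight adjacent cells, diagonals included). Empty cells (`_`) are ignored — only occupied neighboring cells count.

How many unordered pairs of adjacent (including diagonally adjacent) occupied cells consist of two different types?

Scan each occupied cell's neighbors to the right and below (and the two forward diagonals) so each pair is counted once.
From row 1: 5 unlike of 8 pairs (running 5/8).
From row 2: 3 unlike of 8 pairs (running 8/16).
From row 3: 3 unlike of 8 pairs (running 11/24).
From row 4: 7 unlike of 11 pairs (running 18/35).
From row 5: 1 unlike of 2 pairs (running 19/37).
Total adjacent occupied pairs: 37; unlike-type pairs: 19.

19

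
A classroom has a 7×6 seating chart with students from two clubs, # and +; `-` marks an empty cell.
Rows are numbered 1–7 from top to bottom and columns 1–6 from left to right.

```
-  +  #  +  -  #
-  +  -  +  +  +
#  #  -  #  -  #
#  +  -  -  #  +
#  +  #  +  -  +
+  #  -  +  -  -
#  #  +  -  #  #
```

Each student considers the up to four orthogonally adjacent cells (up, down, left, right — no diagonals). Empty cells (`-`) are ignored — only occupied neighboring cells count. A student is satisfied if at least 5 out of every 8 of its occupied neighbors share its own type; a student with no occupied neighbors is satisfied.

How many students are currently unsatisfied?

20

(1,2)+ 1/2 unhappy
(1,3)# 0/2 unhappy
(1,4)+ 1/2 unhappy
(1,6)# 0/1 unhappy
(2,2)+ 1/2 unhappy
(2,4)+ 2/3 ok
(2,5)+ 2/2 ok
(2,6)+ 1/3 unhappy
(3,1)# 2/2 ok
(3,2)# 1/3 unhappy
(3,4)# 0/1 unhappy
(3,6)# 0/2 unhappy
(4,1)# 2/3 ok
(4,2)+ 1/3 unhappy
(4,5)# 0/1 unhappy
(4,6)+ 1/3 unhappy
(5,1)# 1/3 unhappy
(5,2)+ 1/4 unhappy
(5,3)# 0/2 unhappy
(5,4)+ 1/2 unhappy
(5,6)+ 1/1 ok
(6,1)+ 0/3 unhappy
(6,2)# 1/3 unhappy
(6,4)+ 1/1 ok
(7,1)# 1/2 unhappy
(7,2)# 2/3 ok
(7,3)+ 0/1 unhappy
(7,5)# 1/1 ok
(7,6)# 1/1 ok
Unsatisfied: (1,2), (1,3), (1,4), (1,6), (2,2), (2,6), (3,2), (3,4), (3,6), (4,2), (4,5), (4,6), (5,1), (5,2), (5,3), (5,4), (6,1), (6,2), (7,1), (7,3) — 20 in total.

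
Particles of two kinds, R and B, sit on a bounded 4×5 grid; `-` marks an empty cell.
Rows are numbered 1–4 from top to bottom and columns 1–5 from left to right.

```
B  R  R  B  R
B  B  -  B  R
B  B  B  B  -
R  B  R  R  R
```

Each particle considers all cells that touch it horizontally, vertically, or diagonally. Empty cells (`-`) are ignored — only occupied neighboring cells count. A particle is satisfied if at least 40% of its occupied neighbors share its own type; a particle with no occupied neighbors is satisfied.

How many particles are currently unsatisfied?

8

(1,1)B 2/3 ✓
(1,2)R 1/4 ✗
(1,3)R 1/4 ✗
(1,4)B 1/4 ✗
(1,5)R 1/3 ✗
(2,1)B 4/5 ✓
(2,2)B 5/7 ✓
(2,4)B 3/6 ✓
(2,5)R 1/4 ✗
(3,1)B 4/5 ✓
(3,2)B 5/7 ✓
(3,3)B 5/7 ✓
(3,4)B 2/6 ✗
(4,1)R 0/3 ✗
(4,2)B 3/5 ✓
(4,3)R 1/5 ✗
(4,4)R 2/4 ✓
(4,5)R 1/2 ✓
Unsatisfied: (1,2), (1,3), (1,4), (1,5), (2,5), (3,4), (4,1), (4,3) — 8 in total.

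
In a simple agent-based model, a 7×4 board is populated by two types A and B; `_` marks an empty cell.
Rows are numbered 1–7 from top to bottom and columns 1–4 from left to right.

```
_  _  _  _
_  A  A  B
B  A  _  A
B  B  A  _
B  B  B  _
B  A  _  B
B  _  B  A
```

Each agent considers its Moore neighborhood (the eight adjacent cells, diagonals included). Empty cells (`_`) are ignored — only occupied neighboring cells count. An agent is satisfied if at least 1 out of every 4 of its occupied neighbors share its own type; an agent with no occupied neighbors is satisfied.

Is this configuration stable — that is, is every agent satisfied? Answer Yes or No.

Row 2: (2,2)A 2/3 ok · (2,3)A 3/4 ok · (2,4)B 0/2 unhappy
Row 3: (3,1)B 2/4 ok · (3,2)A 3/6 ok · (3,4)A 2/3 ok
Row 4: (4,1)B 4/5 ok · (4,2)B 5/7 ok · (4,3)A 2/5 ok
Row 5: (5,1)B 4/5 ok · (5,2)B 5/7 ok · (5,3)B 3/5 ok
Row 6: (6,1)B 3/4 ok · (6,2)A 0/6 unhappy · (6,4)B 2/3 ok
Row 7: (7,1)B 1/2 ok · (7,3)B 1/3 ok · (7,4)A 0/2 unhappy
For instance (2,4) has only 0/2 same-type neighbors, below 1/4.

No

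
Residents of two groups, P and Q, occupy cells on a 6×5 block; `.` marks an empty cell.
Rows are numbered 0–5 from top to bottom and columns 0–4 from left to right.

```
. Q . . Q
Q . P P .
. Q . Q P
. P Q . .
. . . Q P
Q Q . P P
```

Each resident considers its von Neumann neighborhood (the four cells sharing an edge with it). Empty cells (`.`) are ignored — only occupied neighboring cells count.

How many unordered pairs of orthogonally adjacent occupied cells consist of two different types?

Scan each occupied cell's neighbors to the right and below so each pair is counted once.
From row 1: 1 unlike of 2 pairs (running 1/2).
From row 2: 2 unlike of 2 pairs (running 3/4).
From row 3: 1 unlike of 1 pairs (running 4/5).
From row 4: 2 unlike of 3 pairs (running 6/8).
From row 5: 0 unlike of 2 pairs (running 6/10).
Total adjacent occupied pairs: 10; unlike-type pairs: 6.

6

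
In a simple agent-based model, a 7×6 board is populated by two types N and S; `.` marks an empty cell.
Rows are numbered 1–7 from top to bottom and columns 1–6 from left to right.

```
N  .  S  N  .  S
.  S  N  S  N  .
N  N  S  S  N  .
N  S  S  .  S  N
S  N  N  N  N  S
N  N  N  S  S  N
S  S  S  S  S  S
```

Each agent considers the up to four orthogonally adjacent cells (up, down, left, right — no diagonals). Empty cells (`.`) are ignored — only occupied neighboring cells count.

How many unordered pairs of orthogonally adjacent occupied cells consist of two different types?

Scan each occupied cell's neighbors to the right and below so each pair is counted once.
Row 1: S(1,3)–N(1,4)≠ S(1,3)–N(2,3)≠ N(1,4)–S(2,4)≠  → 3/3 unlike.
Row 2: S(2,2)–N(2,3)≠ S(2,2)–N(3,2)≠ N(2,3)–S(2,4)≠ N(2,3)–S(3,3)≠ S(2,4)–N(2,5)≠ S(2,4)–S(3,4)= N(2,5)–N(3,5)=  → 5/7 unlike.
Row 3: N(3,1)–N(3,2)= N(3,1)–N(4,1)= N(3,2)–S(3,3)≠ N(3,2)–S(4,2)≠ S(3,3)–S(3,4)= S(3,3)–S(4,3)= S(3,4)–N(3,5)≠ N(3,5)–S(4,5)≠  → 4/8 unlike.
Row 4: N(4,1)–S(4,2)≠ N(4,1)–S(5,1)≠ S(4,2)–S(4,3)= S(4,2)–N(5,2)≠ S(4,3)–N(5,3)≠ S(4,5)–N(4,6)≠ S(4,5)–N(5,5)≠ N(4,6)–S(5,6)≠  → 7/8 unlike.
Row 5: S(5,1)–N(5,2)≠ S(5,1)–N(6,1)≠ N(5,2)–N(5,3)= N(5,2)–N(6,2)= N(5,3)–N(5,4)= N(5,3)–N(6,3)= N(5,4)–N(5,5)= N(5,4)–S(6,4)≠ N(5,5)–S(5,6)≠ N(5,5)–S(6,5)≠ S(5,6)–N(6,6)≠  → 6/11 unlike.
Row 6: N(6,1)–N(6,2)= N(6,1)–S(7,1)≠ N(6,2)–N(6,3)= N(6,2)–S(7,2)≠ N(6,3)–S(6,4)≠ N(6,3)–S(7,3)≠ S(6,4)–S(6,5)= S(6,4)–S(7,4)= S(6,5)–N(6,6)≠ S(6,5)–S(7,5)= N(6,6)–S(7,6)≠  → 6/11 unlike.
Row 7: S(7,1)–S(7,2)= S(7,2)–S(7,3)= S(7,3)–S(7,4)= S(7,4)–S(7,5)= S(7,5)–S(7,6)=  → 0/5 unlike.
Total adjacent occupied pairs: 53; unlike-type pairs: 31.

31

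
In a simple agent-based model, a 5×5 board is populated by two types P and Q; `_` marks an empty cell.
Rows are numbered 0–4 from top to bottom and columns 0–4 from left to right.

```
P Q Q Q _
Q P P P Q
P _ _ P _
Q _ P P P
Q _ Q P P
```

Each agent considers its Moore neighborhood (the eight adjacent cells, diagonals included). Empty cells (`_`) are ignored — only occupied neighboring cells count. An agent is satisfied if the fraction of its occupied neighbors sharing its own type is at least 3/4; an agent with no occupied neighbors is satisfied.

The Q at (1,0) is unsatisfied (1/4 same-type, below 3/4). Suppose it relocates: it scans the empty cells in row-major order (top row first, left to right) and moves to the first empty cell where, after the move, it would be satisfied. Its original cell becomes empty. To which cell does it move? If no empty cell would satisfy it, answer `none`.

Vacating (1,0). Empty cells in order:
  (0,4): 2/3 same-type → still unsatisfied.
  (2,1): 1/5 same-type → still unsatisfied.
  (2,2): 0/6 same-type → still unsatisfied.
  (2,4): 1/5 same-type → still unsatisfied.
  (3,1): 3/5 same-type → still unsatisfied.
  (4,1): 3/4 same-type → satisfied — stop here.

(4,1)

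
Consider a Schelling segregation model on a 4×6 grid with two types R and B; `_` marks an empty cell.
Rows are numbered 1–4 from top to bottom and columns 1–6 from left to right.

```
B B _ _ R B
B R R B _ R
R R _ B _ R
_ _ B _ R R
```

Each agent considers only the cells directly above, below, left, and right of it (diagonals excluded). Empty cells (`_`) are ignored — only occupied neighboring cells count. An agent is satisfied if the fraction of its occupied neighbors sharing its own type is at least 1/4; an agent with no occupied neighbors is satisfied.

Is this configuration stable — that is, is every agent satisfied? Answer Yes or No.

Row 1: (1,1)B 2/2 ✓ · (1,2)B 1/2 ✓ · (1,5)R 0/1 ✗ · (1,6)B 0/2 ✗
Row 2: (2,1)B 1/3 ✓ · (2,2)R 2/4 ✓ · (2,3)R 1/2 ✓ · (2,4)B 1/2 ✓ · (2,6)R 1/2 ✓
Row 3: (3,1)R 1/2 ✓ · (3,2)R 2/2 ✓ · (3,4)B 1/1 ✓ · (3,6)R 2/2 ✓
Row 4: (4,3)B 0/0 ✓ · (4,5)R 1/1 ✓ · (4,6)R 2/2 ✓
For instance (1,5) has only 0/1 same-type neighbors, below 1/4.

No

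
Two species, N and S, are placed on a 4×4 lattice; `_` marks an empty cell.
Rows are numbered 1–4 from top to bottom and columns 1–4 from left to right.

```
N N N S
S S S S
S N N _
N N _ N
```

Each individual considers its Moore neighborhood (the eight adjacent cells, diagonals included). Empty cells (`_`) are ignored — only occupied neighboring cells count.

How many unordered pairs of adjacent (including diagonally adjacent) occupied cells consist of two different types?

Scan each occupied cell's neighbors to the right and below (and the two forward diagonals) so each pair is counted once.
Row 1: N(1,1)–N(1,2)= N(1,1)–S(2,1)≠ N(1,1)–S(2,2)≠ N(1,2)–N(1,3)= N(1,2)–S(2,2)≠ N(1,2)–S(2,3)≠ N(1,2)–S(2,1)≠ N(1,3)–S(1,4)≠ N(1,3)–S(2,3)≠ N(1,3)–S(2,4)≠ N(1,3)–S(2,2)≠ S(1,4)–S(2,4)= S(1,4)–S(2,3)=  → 9/13 unlike.
Row 2: S(2,1)–S(2,2)= S(2,1)–S(3,1)= S(2,1)–N(3,2)≠ S(2,2)–S(2,3)= S(2,2)–N(3,2)≠ S(2,2)–N(3,3)≠ S(2,2)–S(3,1)= S(2,3)–S(2,4)= S(2,3)–N(3,3)≠ S(2,3)–N(3,2)≠ S(2,4)–N(3,3)≠  → 6/11 unlike.
Row 3: S(3,1)–N(3,2)≠ S(3,1)–N(4,1)≠ S(3,1)–N(4,2)≠ N(3,2)–N(3,3)= N(3,2)–N(4,2)= N(3,2)–N(4,1)= N(3,3)–N(4,4)= N(3,3)–N(4,2)=  → 3/8 unlike.
Row 4: N(4,1)–N(4,2)=  → 0/1 unlike.
Total adjacent occupied pairs: 33; unlike-type pairs: 18.

18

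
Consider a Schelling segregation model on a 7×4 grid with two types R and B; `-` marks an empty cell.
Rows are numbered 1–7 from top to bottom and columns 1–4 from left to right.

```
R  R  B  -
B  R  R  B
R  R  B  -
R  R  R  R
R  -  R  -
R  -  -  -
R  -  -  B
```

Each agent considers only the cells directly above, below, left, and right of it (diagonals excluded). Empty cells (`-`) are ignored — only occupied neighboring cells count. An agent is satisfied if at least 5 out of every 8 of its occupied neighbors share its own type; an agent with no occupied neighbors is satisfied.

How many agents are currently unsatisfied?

6

(1,1)R 1/2 unhappy
(1,2)R 2/3 ok
(1,3)B 0/2 unhappy
(2,1)B 0/3 unhappy
(2,2)R 3/4 ok
(2,3)R 1/4 unhappy
(2,4)B 0/1 unhappy
(3,1)R 2/3 ok
(3,2)R 3/4 ok
(3,3)B 0/3 unhappy
(4,1)R 3/3 ok
(4,2)R 3/3 ok
(4,3)R 3/4 ok
(4,4)R 1/1 ok
(5,1)R 2/2 ok
(5,3)R 1/1 ok
(6,1)R 2/2 ok
(7,1)R 1/1 ok
(7,4)B 0/0 ok
Unsatisfied: (1,1), (1,3), (2,1), (2,3), (2,4), (3,3) — 6 in total.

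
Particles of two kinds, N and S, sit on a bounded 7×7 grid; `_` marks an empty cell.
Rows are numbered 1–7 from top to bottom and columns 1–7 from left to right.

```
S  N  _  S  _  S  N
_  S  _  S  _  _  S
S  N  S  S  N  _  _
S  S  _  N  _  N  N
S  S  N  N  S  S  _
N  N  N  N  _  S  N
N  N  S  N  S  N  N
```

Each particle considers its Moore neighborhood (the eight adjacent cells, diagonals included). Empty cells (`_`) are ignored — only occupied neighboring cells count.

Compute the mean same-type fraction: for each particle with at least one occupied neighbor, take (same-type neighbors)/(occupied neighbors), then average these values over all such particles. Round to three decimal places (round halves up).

Row 1: (1,1)S 1/2 · (1,2)N 0/2 · (1,4)S 1/1 · (1,6)S 1/2 · (1,7)N 0/2
Row 2: (2,2)S 3/5 · (2,4)S 3/4 · (2,7)S 1/2
Row 3: (3,1)S 3/4 · (3,2)N 0/5 · (3,3)S 4/6 · (3,4)S 2/4 · (3,5)N 2/4
Row 4: (4,1)S 4/5 · (4,2)S 5/7 · (4,4)N 3/6 · (4,6)N 2/4 · (4,7)N 1/2
Row 5: (5,1)S 3/5 · (5,2)S 3/7 · (5,3)N 5/7 · (5,4)N 4/5 · (5,5)S 2/6 · (5,6)S 2/5
Row 6: (6,1)N 3/5 · (6,2)N 5/8 · (6,3)N 6/8 · (6,4)N 4/7 · (6,6)S 3/6 · (6,7)N 2/4
Row 7: (7,1)N 3/3 · (7,2)N 4/5 · (7,3)S 0/5 · (7,4)N 2/4 · (7,5)S 1/4 · (7,6)N 2/4 · (7,7)N 2/3
Sum over 37 particles: 1/2 + 0/2 + 1/1 + 1/2 + 0/2 + 3/5 + 3/4 + 1/2 + 3/4 + 0/5 + 4/6 + 2/4 + 2/4 + 4/5 + 5/7 + 3/6 + 2/4 + 1/2 + 3/5 + 3/7 + 5/7 + 4/5 + 2/6 + 2/5 + 3/5 + 5/8 + 6/8 + 4/7 + 3/6 + 2/4 + 3/3 + 4/5 + 0/5 + 2/4 + 1/4 + 2/4 + 2/3 = 16649/840; mean = 16649/840 ÷ 37 = 16649/31080 = 0.535682… → 0.536.

0.536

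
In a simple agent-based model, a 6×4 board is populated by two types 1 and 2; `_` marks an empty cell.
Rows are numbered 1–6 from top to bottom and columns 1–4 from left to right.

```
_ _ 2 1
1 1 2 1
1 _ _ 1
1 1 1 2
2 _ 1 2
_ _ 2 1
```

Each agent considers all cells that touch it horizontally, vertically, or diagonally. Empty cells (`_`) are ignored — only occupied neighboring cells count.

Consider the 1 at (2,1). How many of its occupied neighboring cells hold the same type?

Occupied neighbors of (2,1): (2,2)=1, (3,1)=1.
Same type (1): 2 of 2.

2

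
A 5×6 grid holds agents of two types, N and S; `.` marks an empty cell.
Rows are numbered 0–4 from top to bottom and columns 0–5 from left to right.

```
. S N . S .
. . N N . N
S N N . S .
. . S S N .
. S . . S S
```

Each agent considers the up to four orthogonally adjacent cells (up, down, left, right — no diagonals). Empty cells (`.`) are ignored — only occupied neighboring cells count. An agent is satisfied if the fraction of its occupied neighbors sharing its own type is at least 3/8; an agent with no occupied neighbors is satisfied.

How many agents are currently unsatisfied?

4

Row 0: (0,1)S 0/1 ✗ · (0,2)N 1/2 ✓ · (0,4)S 0/0 ✓
Row 1: (1,2)N 3/3 ✓ · (1,3)N 1/1 ✓ · (1,5)N 0/0 ✓
Row 2: (2,0)S 0/1 ✗ · (2,1)N 1/2 ✓ · (2,2)N 2/3 ✓ · (2,4)S 0/1 ✗
Row 3: (3,2)S 1/2 ✓ · (3,3)S 1/2 ✓ · (3,4)N 0/3 ✗
Row 4: (4,1)S 0/0 ✓ · (4,4)S 1/2 ✓ · (4,5)S 1/1 ✓
Unsatisfied: (0,1), (2,0), (2,4), (3,4) — 4 in total.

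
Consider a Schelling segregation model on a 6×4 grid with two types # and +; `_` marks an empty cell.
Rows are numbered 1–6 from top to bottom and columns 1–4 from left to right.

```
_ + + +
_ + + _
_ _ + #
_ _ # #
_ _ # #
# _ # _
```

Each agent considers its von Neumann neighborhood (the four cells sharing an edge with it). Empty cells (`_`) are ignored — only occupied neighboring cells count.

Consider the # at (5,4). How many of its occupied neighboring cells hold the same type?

2

Occupied neighbors of (5,4): (4,4)=#, (5,3)=#.
Same type (#): 2 of 2.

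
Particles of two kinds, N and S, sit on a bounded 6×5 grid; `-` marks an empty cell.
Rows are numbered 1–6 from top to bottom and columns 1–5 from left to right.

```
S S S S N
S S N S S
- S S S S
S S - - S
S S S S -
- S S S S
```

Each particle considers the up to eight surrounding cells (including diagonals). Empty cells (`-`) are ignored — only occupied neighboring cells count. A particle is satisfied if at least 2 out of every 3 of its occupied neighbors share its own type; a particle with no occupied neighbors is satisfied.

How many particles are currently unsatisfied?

3

Row 1: (1,1)S 3/3 ok · (1,2)S 4/5 ok · (1,3)S 4/5 ok · (1,4)S 3/5 unhappy · (1,5)N 0/3 unhappy
Row 2: (2,1)S 4/4 ok · (2,2)S 6/7 ok · (2,3)N 0/8 unhappy · (2,4)S 6/8 ok · (2,5)S 4/5 ok
Row 3: (3,2)S 5/6 ok · (3,3)S 5/6 ok · (3,4)S 5/6 ok · (3,5)S 4/4 ok
Row 4: (4,1)S 4/4 ok · (4,2)S 6/6 ok · (4,5)S 3/3 ok
Row 5: (5,1)S 4/4 ok · (5,2)S 6/6 ok · (5,3)S 6/6 ok · (5,4)S 5/5 ok
Row 6: (6,2)S 4/4 ok · (6,3)S 5/5 ok · (6,4)S 4/4 ok · (6,5)S 2/2 ok
Unsatisfied: (1,4), (1,5), (2,3) — 3 in total.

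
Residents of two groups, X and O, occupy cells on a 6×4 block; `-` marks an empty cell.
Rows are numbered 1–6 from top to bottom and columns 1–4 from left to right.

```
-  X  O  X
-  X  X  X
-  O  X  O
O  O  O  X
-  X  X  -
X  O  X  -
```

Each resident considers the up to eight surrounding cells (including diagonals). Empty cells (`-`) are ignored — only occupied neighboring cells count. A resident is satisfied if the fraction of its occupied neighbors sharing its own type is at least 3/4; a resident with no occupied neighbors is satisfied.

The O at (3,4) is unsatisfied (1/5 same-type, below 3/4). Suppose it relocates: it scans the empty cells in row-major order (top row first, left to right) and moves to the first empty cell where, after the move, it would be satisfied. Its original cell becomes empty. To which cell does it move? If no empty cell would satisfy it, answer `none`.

(3,1)

Vacating (3,4). Empty cells in order:
  (1,1): 0/2 same-type → still unsatisfied.
  (2,1): 1/3 same-type → still unsatisfied.
  (3,1): 3/4 same-type → satisfied — stop here.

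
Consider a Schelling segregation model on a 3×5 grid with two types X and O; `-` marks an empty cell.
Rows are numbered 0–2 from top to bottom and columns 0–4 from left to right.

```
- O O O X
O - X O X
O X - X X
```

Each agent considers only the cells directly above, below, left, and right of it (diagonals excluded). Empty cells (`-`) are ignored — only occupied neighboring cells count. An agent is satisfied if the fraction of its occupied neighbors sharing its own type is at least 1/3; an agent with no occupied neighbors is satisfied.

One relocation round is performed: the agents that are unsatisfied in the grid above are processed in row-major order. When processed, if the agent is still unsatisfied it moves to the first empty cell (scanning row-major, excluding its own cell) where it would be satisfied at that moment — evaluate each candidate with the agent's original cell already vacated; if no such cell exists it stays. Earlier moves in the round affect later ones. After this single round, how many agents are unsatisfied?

0

Initially unsatisfied (in order): (1,2), (1,3), (2,1).
  (1,2) → (1,1).
  (1,3): now satisfied by earlier moves; stays.
  (2,1): now satisfied by earlier moves; stays.
Resulting grid:
- O O O X
O X - O X
O X - X X
All satisfied now.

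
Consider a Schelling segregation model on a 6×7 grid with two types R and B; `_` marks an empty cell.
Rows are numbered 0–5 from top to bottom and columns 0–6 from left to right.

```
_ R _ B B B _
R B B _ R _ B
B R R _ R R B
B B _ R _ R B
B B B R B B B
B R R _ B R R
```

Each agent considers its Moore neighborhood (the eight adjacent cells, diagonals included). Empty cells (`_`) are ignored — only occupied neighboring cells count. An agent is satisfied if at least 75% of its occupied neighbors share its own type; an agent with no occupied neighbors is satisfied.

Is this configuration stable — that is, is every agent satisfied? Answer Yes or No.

Row 0: (0,1)R 1/3 ✗ · (0,3)B 2/3 ✗ · (0,4)B 2/3 ✗ · (0,5)B 2/3 ✗
Row 1: (1,0)R 2/4 ✗ · (1,1)B 2/6 ✗ · (1,2)B 2/5 ✗ · (1,4)R 2/5 ✗ · (1,6)B 2/3 ✗
Row 2: (2,0)B 3/5 ✗ · (2,1)R 2/7 ✗ · (2,2)R 2/5 ✗ · (2,4)R 4/4 ✓ · (2,5)R 3/6 ✗ · (2,6)B 2/4 ✗
Row 3: (3,0)B 4/5 ✓ · (3,1)B 5/7 ✗ · (3,3)R 3/5 ✗ · (3,5)R 2/7 ✗ · (3,6)B 3/5 ✗
Row 4: (4,0)B 4/5 ✓ · (4,1)B 5/7 ✗ · (4,2)B 2/6 ✗ · (4,3)R 2/5 ✗ · (4,4)B 2/6 ✗ · (4,5)B 4/7 ✗ · (4,6)B 2/5 ✗
Row 5: (5,0)B 2/3 ✗ · (5,1)R 1/5 ✗ · (5,2)R 2/4 ✗ · (5,4)B 2/4 ✗ · (5,5)R 1/5 ✗ · (5,6)R 1/3 ✗
For instance (0,1) has only 1/3 same-type neighbors, below 3/4.

No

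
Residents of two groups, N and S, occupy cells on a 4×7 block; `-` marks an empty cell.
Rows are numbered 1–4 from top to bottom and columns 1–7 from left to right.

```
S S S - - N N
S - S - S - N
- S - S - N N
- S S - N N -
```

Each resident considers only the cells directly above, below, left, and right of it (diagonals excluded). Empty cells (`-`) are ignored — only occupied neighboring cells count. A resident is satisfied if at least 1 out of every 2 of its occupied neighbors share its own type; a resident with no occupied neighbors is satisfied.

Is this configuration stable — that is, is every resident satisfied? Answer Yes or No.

Yes

Row 1: (1,1)S 2/2 ok · (1,2)S 2/2 ok · (1,3)S 2/2 ok · (1,6)N 1/1 ok · (1,7)N 2/2 ok
Row 2: (2,1)S 1/1 ok · (2,3)S 1/1 ok · (2,5)S 0/0 ok · (2,7)N 2/2 ok
Row 3: (3,2)S 1/1 ok · (3,4)S 0/0 ok · (3,6)N 2/2 ok · (3,7)N 2/2 ok
Row 4: (4,2)S 2/2 ok · (4,3)S 1/1 ok · (4,5)N 1/1 ok · (4,6)N 2/2 ok
All meet the threshold, so the configuration is stable.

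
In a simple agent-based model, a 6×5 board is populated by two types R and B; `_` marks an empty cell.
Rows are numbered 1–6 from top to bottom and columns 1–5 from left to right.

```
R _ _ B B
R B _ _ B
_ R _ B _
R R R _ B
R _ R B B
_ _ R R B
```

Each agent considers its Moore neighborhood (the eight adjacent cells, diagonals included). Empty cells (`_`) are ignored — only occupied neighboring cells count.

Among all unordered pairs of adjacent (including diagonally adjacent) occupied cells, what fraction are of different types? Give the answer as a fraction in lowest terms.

Scan each occupied cell's neighbors to the right and below (and the two forward diagonals) so each pair is counted once.
From row 1: 1 unlike of 5 pairs (running 1/5).
From row 2: 2 unlike of 4 pairs (running 3/9).
From row 3: 1 unlike of 5 pairs (running 4/14).
From row 4: 1 unlike of 9 pairs (running 5/23).
From row 5: 4 unlike of 9 pairs (running 9/32).
From row 6: 1 unlike of 2 pairs (running 10/34).
Total adjacent occupied pairs: 34; unlike-type pairs: 10.
10/34 reduces to 5/17.

5/17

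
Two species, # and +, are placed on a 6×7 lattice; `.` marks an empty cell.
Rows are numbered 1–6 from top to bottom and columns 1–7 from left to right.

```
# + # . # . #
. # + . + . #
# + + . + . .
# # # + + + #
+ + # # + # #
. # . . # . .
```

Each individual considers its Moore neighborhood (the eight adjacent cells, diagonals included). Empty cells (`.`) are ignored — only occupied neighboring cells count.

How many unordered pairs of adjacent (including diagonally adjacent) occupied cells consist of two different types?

33

Scan each occupied cell's neighbors to the right and below (and the two forward diagonals) so each pair is counted once.
Row 1: #(1,1)–+(1,2)≠ #(1,1)–#(2,2)= +(1,2)–#(1,3)≠ +(1,2)–#(2,2)≠ +(1,2)–+(2,3)= #(1,3)–+(2,3)≠ #(1,3)–#(2,2)= #(1,5)–+(2,5)≠ #(1,7)–#(2,7)=  → 5/9 unlike.
Row 2: #(2,2)–+(2,3)≠ #(2,2)–+(3,2)≠ #(2,2)–+(3,3)≠ #(2,2)–#(3,1)= +(2,3)–+(3,3)= +(2,3)–+(3,2)= +(2,5)–+(3,5)=  → 3/7 unlike.
Row 3: #(3,1)–+(3,2)≠ #(3,1)–#(4,1)= #(3,1)–#(4,2)= +(3,2)–+(3,3)= +(3,2)–#(4,2)≠ +(3,2)–#(4,3)≠ +(3,2)–#(4,1)≠ +(3,3)–#(4,3)≠ +(3,3)–+(4,4)= +(3,3)–#(4,2)≠ +(3,5)–+(4,5)= +(3,5)–+(4,6)= +(3,5)–+(4,4)=  → 6/13 unlike.
Row 4: #(4,1)–#(4,2)= #(4,1)–+(5,1)≠ #(4,1)–+(5,2)≠ #(4,2)–#(4,3)= #(4,2)–+(5,2)≠ #(4,2)–#(5,3)= #(4,2)–+(5,1)≠ #(4,3)–+(4,4)≠ #(4,3)–#(5,3)= #(4,3)–#(5,4)= #(4,3)–+(5,2)≠ +(4,4)–+(4,5)= +(4,4)–#(5,4)≠ +(4,4)–+(5,5)= +(4,4)–#(5,3)≠ +(4,5)–+(4,6)= +(4,5)–+(5,5)= +(4,5)–#(5,6)≠ +(4,5)–#(5,4)≠ +(4,6)–#(4,7)≠ +(4,6)–#(5,6)≠ +(4,6)–#(5,7)≠ +(4,6)–+(5,5)= #(4,7)–#(5,7)= #(4,7)–#(5,6)=  → 13/25 unlike.
Row 5: +(5,1)–+(5,2)= +(5,1)–#(6,2)≠ +(5,2)–#(5,3)≠ +(5,2)–#(6,2)≠ #(5,3)–#(5,4)= #(5,3)–#(6,2)= #(5,4)–+(5,5)≠ #(5,4)–#(6,5)= +(5,5)–#(5,6)≠ +(5,5)–#(6,5)≠ #(5,6)–#(5,7)= #(5,6)–#(6,5)=  → 6/12 unlike.
Total adjacent occupied pairs: 66; unlike-type pairs: 33.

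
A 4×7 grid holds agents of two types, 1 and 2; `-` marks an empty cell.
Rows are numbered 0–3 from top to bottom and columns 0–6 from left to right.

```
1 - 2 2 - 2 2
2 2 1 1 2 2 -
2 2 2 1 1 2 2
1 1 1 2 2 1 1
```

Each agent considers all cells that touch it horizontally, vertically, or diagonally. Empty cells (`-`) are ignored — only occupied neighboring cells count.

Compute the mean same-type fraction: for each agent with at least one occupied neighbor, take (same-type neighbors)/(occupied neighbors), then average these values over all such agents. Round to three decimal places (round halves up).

(0,0)1 0/2
(0,2)2 2/4
(0,3)2 2/4
(0,5)2 3/3
(0,6)2 2/2
(1,0)2 3/4
(1,1)2 5/7
(1,2)1 2/7
(1,3)1 3/7
(1,4)2 4/7
(1,5)2 5/6
(2,0)2 3/5
(2,1)2 4/8
(2,2)2 3/8
(2,3)1 4/8
(2,4)1 3/8
(2,5)2 4/7
(2,6)2 2/4
(3,0)1 1/3
(3,1)1 2/5
(3,2)1 2/5
(3,3)2 2/5
(3,4)2 2/5
(3,5)1 2/5
(3,6)1 1/3
Sum over 25 agents: 0/2 + 2/4 + 2/4 + 3/3 + 2/2 + 3/4 + 5/7 + 2/7 + 3/7 + 4/7 + 5/6 + 3/5 + 4/8 + 3/8 + 4/8 + 3/8 + 4/7 + 2/4 + 1/3 + 2/5 + 2/5 + 2/5 + 2/5 + 2/5 + 1/3 = 887/70; mean = 887/70 ÷ 25 = 887/1750 = 0.506857… → 0.507.

0.507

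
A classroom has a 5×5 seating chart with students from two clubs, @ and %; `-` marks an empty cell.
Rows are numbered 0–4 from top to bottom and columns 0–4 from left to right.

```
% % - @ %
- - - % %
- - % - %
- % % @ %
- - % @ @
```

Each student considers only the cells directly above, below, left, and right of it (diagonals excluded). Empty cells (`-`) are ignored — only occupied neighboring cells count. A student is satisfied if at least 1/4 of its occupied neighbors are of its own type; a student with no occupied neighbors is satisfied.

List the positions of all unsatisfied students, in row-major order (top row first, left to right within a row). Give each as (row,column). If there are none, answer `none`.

(0,0)% 1/1 ✓
(0,1)% 1/1 ✓
(0,3)@ 0/2 ✗
(0,4)% 1/2 ✓
(1,3)% 1/2 ✓
(1,4)% 3/3 ✓
(2,2)% 1/1 ✓
(2,4)% 2/2 ✓
(3,1)% 1/1 ✓
(3,2)% 3/4 ✓
(3,3)@ 1/3 ✓
(3,4)% 1/3 ✓
(4,2)% 1/2 ✓
(4,3)@ 2/3 ✓
(4,4)@ 1/2 ✓

(0,3)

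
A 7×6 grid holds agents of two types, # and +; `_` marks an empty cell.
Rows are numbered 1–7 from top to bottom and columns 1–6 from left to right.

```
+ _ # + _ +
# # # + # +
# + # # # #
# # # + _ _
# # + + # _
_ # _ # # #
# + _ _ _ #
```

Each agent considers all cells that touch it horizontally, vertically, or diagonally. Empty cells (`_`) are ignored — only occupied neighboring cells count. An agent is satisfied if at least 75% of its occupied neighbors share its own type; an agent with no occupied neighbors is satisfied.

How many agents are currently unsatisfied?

24

Row 1: (1,1)+ 0/2 ✗ · (1,3)# 2/4 ✗ · (1,4)+ 1/4 ✗ · (1,6)+ 1/2 ✗
Row 2: (2,1)# 2/4 ✗ · (2,2)# 5/7 ✗ · (2,3)# 4/7 ✗ · (2,4)+ 1/7 ✗ · (2,5)# 3/7 ✗ · (2,6)+ 1/4 ✗
Row 3: (3,1)# 4/5 ✓ · (3,2)+ 0/8 ✗ · (3,3)# 5/8 ✗ · (3,4)# 5/7 ✗ · (3,5)# 3/6 ✗ · (3,6)# 2/3 ✗
Row 4: (4,1)# 4/5 ✓ · (4,2)# 6/8 ✓ · (4,3)# 4/8 ✗ · (4,4)+ 2/7 ✗
Row 5: (5,1)# 4/4 ✓ · (5,2)# 5/6 ✓ · (5,3)+ 2/7 ✗ · (5,4)+ 2/6 ✗ · (5,5)# 3/5 ✗
Row 6: (6,2)# 3/5 ✗ · (6,4)# 2/4 ✗ · (6,5)# 4/5 ✓ · (6,6)# 3/3 ✓
Row 7: (7,1)# 1/2 ✗ · (7,2)+ 0/2 ✗ · (7,6)# 2/2 ✓
Unsatisfied: (1,1), (1,3), (1,4), (1,6), (2,1), (2,2), (2,3), (2,4), (2,5), (2,6), (3,2), (3,3), (3,4), (3,5), (3,6), (4,3), (4,4), (5,3), (5,4), (5,5), (6,2), (6,4), (7,1), (7,2) — 24 in total.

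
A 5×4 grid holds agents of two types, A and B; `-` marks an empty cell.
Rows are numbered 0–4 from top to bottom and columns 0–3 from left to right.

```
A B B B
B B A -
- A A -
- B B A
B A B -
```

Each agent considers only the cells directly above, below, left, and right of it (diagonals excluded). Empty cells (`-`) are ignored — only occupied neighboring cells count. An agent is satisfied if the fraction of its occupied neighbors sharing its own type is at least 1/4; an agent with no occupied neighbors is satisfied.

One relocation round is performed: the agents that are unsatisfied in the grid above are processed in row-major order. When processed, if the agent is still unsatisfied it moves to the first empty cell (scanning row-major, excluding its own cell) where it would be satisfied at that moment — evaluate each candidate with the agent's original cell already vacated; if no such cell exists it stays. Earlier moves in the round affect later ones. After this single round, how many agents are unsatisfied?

0

Initially unsatisfied (in order): (0,0), (3,3), (4,0), (4,1).
  (0,0) → (1,3).
  (3,3) → (2,0).
  (4,0) → (0,0).
  (4,1) → (2,3).
Resulting grid:
B B B B
B B A A
A A A A
- B B -
- - B -
All satisfied now.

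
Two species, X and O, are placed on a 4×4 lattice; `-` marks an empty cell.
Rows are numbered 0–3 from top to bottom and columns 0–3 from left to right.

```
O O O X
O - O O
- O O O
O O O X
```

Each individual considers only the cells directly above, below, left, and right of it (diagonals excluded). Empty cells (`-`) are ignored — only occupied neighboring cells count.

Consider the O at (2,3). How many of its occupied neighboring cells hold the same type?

2

Occupied neighbors of (2,3): (1,3)=O, (3,3)=X, (2,2)=O.
Same type (O): 2 of 3.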